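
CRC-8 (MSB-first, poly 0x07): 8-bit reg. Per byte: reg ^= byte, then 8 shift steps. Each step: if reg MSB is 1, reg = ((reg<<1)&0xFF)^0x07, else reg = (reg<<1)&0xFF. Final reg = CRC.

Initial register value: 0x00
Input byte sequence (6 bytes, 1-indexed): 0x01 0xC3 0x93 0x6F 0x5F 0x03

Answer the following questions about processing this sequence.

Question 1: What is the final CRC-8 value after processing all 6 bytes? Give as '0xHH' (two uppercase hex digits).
Answer: 0xF8

Derivation:
After byte 1 (0x01): reg=0x07
After byte 2 (0xC3): reg=0x52
After byte 3 (0x93): reg=0x49
After byte 4 (0x6F): reg=0xF2
After byte 5 (0x5F): reg=0x4A
After byte 6 (0x03): reg=0xF8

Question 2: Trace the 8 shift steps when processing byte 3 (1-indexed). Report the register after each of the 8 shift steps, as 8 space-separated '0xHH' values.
After byte 1 (0x01): reg=0x07
After byte 2 (0xC3): reg=0x52
Register before byte 3: 0x52
After XOR with byte 0x93: 0xC1

Answer: 0x85 0x0D 0x1A 0x34 0x68 0xD0 0xA7 0x49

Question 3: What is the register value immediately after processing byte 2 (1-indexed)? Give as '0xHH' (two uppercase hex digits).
Answer: 0x52

Derivation:
After byte 1 (0x01): reg=0x07
After byte 2 (0xC3): reg=0x52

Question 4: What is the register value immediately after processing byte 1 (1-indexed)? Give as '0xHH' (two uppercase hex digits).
After byte 1 (0x01): reg=0x07

Answer: 0x07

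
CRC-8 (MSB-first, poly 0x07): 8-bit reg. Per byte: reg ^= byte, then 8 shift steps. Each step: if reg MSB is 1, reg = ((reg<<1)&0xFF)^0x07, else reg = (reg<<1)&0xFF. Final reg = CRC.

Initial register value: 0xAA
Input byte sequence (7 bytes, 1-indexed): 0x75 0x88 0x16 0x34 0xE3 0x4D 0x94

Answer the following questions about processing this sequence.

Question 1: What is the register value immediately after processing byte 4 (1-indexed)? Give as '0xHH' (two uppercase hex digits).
After byte 1 (0x75): reg=0x13
After byte 2 (0x88): reg=0xC8
After byte 3 (0x16): reg=0x14
After byte 4 (0x34): reg=0xE0

Answer: 0xE0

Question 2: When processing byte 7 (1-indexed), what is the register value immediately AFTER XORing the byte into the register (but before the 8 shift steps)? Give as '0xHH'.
Answer: 0x4F

Derivation:
Register before byte 7: 0xDB
Byte 7: 0x94
0xDB XOR 0x94 = 0x4F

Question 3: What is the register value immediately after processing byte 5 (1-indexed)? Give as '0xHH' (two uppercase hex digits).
After byte 1 (0x75): reg=0x13
After byte 2 (0x88): reg=0xC8
After byte 3 (0x16): reg=0x14
After byte 4 (0x34): reg=0xE0
After byte 5 (0xE3): reg=0x09

Answer: 0x09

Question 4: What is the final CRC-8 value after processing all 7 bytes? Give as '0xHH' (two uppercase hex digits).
Answer: 0xEA

Derivation:
After byte 1 (0x75): reg=0x13
After byte 2 (0x88): reg=0xC8
After byte 3 (0x16): reg=0x14
After byte 4 (0x34): reg=0xE0
After byte 5 (0xE3): reg=0x09
After byte 6 (0x4D): reg=0xDB
After byte 7 (0x94): reg=0xEA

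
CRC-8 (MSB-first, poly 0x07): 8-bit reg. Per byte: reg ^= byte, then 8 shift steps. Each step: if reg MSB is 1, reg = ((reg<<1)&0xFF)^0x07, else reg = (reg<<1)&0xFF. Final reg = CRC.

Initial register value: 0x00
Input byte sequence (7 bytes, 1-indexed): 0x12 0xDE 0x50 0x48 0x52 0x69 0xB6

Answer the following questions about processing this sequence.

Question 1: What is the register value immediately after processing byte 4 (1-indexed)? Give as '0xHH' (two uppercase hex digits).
After byte 1 (0x12): reg=0x7E
After byte 2 (0xDE): reg=0x69
After byte 3 (0x50): reg=0xAF
After byte 4 (0x48): reg=0xBB

Answer: 0xBB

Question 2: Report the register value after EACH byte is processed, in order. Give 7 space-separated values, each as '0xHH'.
0x7E 0x69 0xAF 0xBB 0x91 0xE6 0xB7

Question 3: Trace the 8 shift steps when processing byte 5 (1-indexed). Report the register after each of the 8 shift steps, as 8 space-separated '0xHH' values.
Answer: 0xD5 0xAD 0x5D 0xBA 0x73 0xE6 0xCB 0x91

Derivation:
After byte 1 (0x12): reg=0x7E
After byte 2 (0xDE): reg=0x69
After byte 3 (0x50): reg=0xAF
After byte 4 (0x48): reg=0xBB
Register before byte 5: 0xBB
After XOR with byte 0x52: 0xE9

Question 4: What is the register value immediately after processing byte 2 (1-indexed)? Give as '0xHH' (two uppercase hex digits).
Answer: 0x69

Derivation:
After byte 1 (0x12): reg=0x7E
After byte 2 (0xDE): reg=0x69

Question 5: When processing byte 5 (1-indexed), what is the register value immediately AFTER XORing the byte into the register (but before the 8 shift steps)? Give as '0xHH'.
Answer: 0xE9

Derivation:
Register before byte 5: 0xBB
Byte 5: 0x52
0xBB XOR 0x52 = 0xE9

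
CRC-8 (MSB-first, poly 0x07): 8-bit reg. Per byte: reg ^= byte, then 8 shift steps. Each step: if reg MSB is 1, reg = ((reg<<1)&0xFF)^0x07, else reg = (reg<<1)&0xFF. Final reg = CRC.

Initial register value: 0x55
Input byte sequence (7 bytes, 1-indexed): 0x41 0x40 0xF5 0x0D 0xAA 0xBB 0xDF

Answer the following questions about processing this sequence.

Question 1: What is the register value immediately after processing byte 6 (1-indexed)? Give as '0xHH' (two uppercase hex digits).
After byte 1 (0x41): reg=0x6C
After byte 2 (0x40): reg=0xC4
After byte 3 (0xF5): reg=0x97
After byte 4 (0x0D): reg=0xCF
After byte 5 (0xAA): reg=0x3C
After byte 6 (0xBB): reg=0x9C

Answer: 0x9C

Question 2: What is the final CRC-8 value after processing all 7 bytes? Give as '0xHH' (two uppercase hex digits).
Answer: 0xCE

Derivation:
After byte 1 (0x41): reg=0x6C
After byte 2 (0x40): reg=0xC4
After byte 3 (0xF5): reg=0x97
After byte 4 (0x0D): reg=0xCF
After byte 5 (0xAA): reg=0x3C
After byte 6 (0xBB): reg=0x9C
After byte 7 (0xDF): reg=0xCE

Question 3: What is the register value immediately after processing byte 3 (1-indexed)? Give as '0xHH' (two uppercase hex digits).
Answer: 0x97

Derivation:
After byte 1 (0x41): reg=0x6C
After byte 2 (0x40): reg=0xC4
After byte 3 (0xF5): reg=0x97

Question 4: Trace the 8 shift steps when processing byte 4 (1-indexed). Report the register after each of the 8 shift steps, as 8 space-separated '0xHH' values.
Answer: 0x33 0x66 0xCC 0x9F 0x39 0x72 0xE4 0xCF

Derivation:
After byte 1 (0x41): reg=0x6C
After byte 2 (0x40): reg=0xC4
After byte 3 (0xF5): reg=0x97
Register before byte 4: 0x97
After XOR with byte 0x0D: 0x9A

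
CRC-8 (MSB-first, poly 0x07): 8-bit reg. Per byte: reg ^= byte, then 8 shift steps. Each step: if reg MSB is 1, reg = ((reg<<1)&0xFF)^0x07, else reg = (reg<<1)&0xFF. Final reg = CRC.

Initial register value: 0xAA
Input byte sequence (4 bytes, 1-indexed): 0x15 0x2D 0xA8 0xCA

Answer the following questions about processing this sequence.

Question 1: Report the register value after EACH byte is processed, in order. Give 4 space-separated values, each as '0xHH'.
0x34 0x4F 0xBB 0x50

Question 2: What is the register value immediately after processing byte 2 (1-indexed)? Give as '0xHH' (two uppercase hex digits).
After byte 1 (0x15): reg=0x34
After byte 2 (0x2D): reg=0x4F

Answer: 0x4F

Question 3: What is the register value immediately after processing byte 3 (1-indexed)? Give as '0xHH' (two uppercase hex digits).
After byte 1 (0x15): reg=0x34
After byte 2 (0x2D): reg=0x4F
After byte 3 (0xA8): reg=0xBB

Answer: 0xBB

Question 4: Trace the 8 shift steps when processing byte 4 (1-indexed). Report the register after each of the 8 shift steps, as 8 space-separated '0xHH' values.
After byte 1 (0x15): reg=0x34
After byte 2 (0x2D): reg=0x4F
After byte 3 (0xA8): reg=0xBB
Register before byte 4: 0xBB
After XOR with byte 0xCA: 0x71

Answer: 0xE2 0xC3 0x81 0x05 0x0A 0x14 0x28 0x50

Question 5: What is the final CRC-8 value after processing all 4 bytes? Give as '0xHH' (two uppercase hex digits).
After byte 1 (0x15): reg=0x34
After byte 2 (0x2D): reg=0x4F
After byte 3 (0xA8): reg=0xBB
After byte 4 (0xCA): reg=0x50

Answer: 0x50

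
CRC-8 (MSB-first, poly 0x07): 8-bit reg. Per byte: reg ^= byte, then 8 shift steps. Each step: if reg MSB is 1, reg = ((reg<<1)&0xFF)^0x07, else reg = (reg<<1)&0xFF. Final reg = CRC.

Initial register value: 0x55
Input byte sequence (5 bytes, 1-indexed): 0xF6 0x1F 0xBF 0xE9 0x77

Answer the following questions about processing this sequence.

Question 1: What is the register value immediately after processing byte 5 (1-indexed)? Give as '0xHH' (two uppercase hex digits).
Answer: 0xF1

Derivation:
After byte 1 (0xF6): reg=0x60
After byte 2 (0x1F): reg=0x7A
After byte 3 (0xBF): reg=0x55
After byte 4 (0xE9): reg=0x3D
After byte 5 (0x77): reg=0xF1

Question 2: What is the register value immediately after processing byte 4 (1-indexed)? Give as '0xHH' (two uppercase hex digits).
After byte 1 (0xF6): reg=0x60
After byte 2 (0x1F): reg=0x7A
After byte 3 (0xBF): reg=0x55
After byte 4 (0xE9): reg=0x3D

Answer: 0x3D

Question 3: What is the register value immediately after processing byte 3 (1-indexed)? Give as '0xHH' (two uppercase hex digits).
Answer: 0x55

Derivation:
After byte 1 (0xF6): reg=0x60
After byte 2 (0x1F): reg=0x7A
After byte 3 (0xBF): reg=0x55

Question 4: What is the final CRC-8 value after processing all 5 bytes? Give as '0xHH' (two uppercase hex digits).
After byte 1 (0xF6): reg=0x60
After byte 2 (0x1F): reg=0x7A
After byte 3 (0xBF): reg=0x55
After byte 4 (0xE9): reg=0x3D
After byte 5 (0x77): reg=0xF1

Answer: 0xF1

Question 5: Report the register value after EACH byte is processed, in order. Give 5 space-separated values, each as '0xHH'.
0x60 0x7A 0x55 0x3D 0xF1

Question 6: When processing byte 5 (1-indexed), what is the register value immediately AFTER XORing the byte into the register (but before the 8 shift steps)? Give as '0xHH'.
Answer: 0x4A

Derivation:
Register before byte 5: 0x3D
Byte 5: 0x77
0x3D XOR 0x77 = 0x4A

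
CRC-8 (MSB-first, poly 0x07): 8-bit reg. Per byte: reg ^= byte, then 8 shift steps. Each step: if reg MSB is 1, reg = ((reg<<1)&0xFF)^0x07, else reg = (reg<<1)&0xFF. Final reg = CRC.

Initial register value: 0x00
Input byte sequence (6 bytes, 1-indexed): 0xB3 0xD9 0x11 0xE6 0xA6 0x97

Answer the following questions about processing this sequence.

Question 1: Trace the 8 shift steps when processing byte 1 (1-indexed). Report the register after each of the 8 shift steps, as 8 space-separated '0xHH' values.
Answer: 0x61 0xC2 0x83 0x01 0x02 0x04 0x08 0x10

Derivation:
Register before byte 1: 0x00
After XOR with byte 0xB3: 0xB3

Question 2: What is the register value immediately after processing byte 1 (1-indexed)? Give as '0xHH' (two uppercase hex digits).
Answer: 0x10

Derivation:
After byte 1 (0xB3): reg=0x10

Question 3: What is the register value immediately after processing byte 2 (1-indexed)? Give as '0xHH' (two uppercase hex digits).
After byte 1 (0xB3): reg=0x10
After byte 2 (0xD9): reg=0x71

Answer: 0x71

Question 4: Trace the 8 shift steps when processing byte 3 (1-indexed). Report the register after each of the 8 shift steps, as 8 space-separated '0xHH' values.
After byte 1 (0xB3): reg=0x10
After byte 2 (0xD9): reg=0x71
Register before byte 3: 0x71
After XOR with byte 0x11: 0x60

Answer: 0xC0 0x87 0x09 0x12 0x24 0x48 0x90 0x27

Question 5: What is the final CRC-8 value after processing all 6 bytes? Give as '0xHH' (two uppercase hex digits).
Answer: 0x6C

Derivation:
After byte 1 (0xB3): reg=0x10
After byte 2 (0xD9): reg=0x71
After byte 3 (0x11): reg=0x27
After byte 4 (0xE6): reg=0x49
After byte 5 (0xA6): reg=0x83
After byte 6 (0x97): reg=0x6C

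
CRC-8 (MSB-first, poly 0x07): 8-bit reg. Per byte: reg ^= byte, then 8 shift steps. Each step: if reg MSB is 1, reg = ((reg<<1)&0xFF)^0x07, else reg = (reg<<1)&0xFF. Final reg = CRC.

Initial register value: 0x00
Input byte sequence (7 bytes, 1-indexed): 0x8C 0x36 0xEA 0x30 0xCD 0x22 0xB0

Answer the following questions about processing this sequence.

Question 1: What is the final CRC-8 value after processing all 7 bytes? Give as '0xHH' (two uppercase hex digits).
Answer: 0x88

Derivation:
After byte 1 (0x8C): reg=0xAD
After byte 2 (0x36): reg=0xC8
After byte 3 (0xEA): reg=0xEE
After byte 4 (0x30): reg=0x14
After byte 5 (0xCD): reg=0x01
After byte 6 (0x22): reg=0xE9
After byte 7 (0xB0): reg=0x88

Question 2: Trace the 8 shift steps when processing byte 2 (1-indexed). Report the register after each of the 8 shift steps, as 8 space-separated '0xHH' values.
Answer: 0x31 0x62 0xC4 0x8F 0x19 0x32 0x64 0xC8

Derivation:
After byte 1 (0x8C): reg=0xAD
Register before byte 2: 0xAD
After XOR with byte 0x36: 0x9B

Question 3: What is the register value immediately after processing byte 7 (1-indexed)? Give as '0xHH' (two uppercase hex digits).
After byte 1 (0x8C): reg=0xAD
After byte 2 (0x36): reg=0xC8
After byte 3 (0xEA): reg=0xEE
After byte 4 (0x30): reg=0x14
After byte 5 (0xCD): reg=0x01
After byte 6 (0x22): reg=0xE9
After byte 7 (0xB0): reg=0x88

Answer: 0x88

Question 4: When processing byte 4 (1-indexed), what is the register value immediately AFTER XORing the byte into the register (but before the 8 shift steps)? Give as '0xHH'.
Register before byte 4: 0xEE
Byte 4: 0x30
0xEE XOR 0x30 = 0xDE

Answer: 0xDE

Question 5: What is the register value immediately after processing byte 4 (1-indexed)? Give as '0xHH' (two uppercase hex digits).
Answer: 0x14

Derivation:
After byte 1 (0x8C): reg=0xAD
After byte 2 (0x36): reg=0xC8
After byte 3 (0xEA): reg=0xEE
After byte 4 (0x30): reg=0x14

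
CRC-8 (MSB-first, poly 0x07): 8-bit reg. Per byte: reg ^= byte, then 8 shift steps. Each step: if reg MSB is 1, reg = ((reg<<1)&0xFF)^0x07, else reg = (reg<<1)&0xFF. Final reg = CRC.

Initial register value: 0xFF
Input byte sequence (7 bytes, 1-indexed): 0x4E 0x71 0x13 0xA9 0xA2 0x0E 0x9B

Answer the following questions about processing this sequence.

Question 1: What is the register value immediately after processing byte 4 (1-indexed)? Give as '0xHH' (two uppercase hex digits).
After byte 1 (0x4E): reg=0x1E
After byte 2 (0x71): reg=0x0A
After byte 3 (0x13): reg=0x4F
After byte 4 (0xA9): reg=0xBC

Answer: 0xBC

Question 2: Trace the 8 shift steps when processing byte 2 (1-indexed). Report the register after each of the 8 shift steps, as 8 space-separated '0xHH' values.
After byte 1 (0x4E): reg=0x1E
Register before byte 2: 0x1E
After XOR with byte 0x71: 0x6F

Answer: 0xDE 0xBB 0x71 0xE2 0xC3 0x81 0x05 0x0A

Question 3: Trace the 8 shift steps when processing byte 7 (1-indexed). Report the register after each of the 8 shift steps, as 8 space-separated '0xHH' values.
After byte 1 (0x4E): reg=0x1E
After byte 2 (0x71): reg=0x0A
After byte 3 (0x13): reg=0x4F
After byte 4 (0xA9): reg=0xBC
After byte 5 (0xA2): reg=0x5A
After byte 6 (0x0E): reg=0xAB
Register before byte 7: 0xAB
After XOR with byte 0x9B: 0x30

Answer: 0x60 0xC0 0x87 0x09 0x12 0x24 0x48 0x90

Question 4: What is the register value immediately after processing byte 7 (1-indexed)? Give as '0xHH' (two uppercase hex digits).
Answer: 0x90

Derivation:
After byte 1 (0x4E): reg=0x1E
After byte 2 (0x71): reg=0x0A
After byte 3 (0x13): reg=0x4F
After byte 4 (0xA9): reg=0xBC
After byte 5 (0xA2): reg=0x5A
After byte 6 (0x0E): reg=0xAB
After byte 7 (0x9B): reg=0x90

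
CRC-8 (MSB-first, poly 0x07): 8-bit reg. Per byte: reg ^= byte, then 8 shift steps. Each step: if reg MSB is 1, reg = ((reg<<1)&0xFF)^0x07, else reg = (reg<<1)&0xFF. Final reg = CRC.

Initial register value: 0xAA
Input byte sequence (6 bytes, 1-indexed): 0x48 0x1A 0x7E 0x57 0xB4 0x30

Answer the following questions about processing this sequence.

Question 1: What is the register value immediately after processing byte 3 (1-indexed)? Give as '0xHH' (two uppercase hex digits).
After byte 1 (0x48): reg=0xA0
After byte 2 (0x1A): reg=0x2F
After byte 3 (0x7E): reg=0xB0

Answer: 0xB0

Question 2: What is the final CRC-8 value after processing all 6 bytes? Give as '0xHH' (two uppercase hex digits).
After byte 1 (0x48): reg=0xA0
After byte 2 (0x1A): reg=0x2F
After byte 3 (0x7E): reg=0xB0
After byte 4 (0x57): reg=0xBB
After byte 5 (0xB4): reg=0x2D
After byte 6 (0x30): reg=0x53

Answer: 0x53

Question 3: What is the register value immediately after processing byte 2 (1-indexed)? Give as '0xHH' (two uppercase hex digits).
Answer: 0x2F

Derivation:
After byte 1 (0x48): reg=0xA0
After byte 2 (0x1A): reg=0x2F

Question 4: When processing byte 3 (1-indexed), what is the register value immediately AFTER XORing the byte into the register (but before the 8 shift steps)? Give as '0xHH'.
Answer: 0x51

Derivation:
Register before byte 3: 0x2F
Byte 3: 0x7E
0x2F XOR 0x7E = 0x51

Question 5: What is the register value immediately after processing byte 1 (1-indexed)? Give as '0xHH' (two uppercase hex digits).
After byte 1 (0x48): reg=0xA0

Answer: 0xA0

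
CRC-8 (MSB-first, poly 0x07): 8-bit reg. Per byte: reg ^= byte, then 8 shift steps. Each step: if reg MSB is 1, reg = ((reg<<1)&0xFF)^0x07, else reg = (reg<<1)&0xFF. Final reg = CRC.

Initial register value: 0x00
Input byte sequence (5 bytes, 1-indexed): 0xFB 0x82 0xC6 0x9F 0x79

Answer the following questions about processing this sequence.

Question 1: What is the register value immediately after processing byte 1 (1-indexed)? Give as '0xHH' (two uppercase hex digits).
After byte 1 (0xFB): reg=0xEF

Answer: 0xEF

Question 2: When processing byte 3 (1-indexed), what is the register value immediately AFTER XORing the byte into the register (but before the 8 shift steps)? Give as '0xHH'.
Register before byte 3: 0x04
Byte 3: 0xC6
0x04 XOR 0xC6 = 0xC2

Answer: 0xC2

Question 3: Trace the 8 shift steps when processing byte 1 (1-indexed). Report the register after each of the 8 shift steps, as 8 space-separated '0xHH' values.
Answer: 0xF1 0xE5 0xCD 0x9D 0x3D 0x7A 0xF4 0xEF

Derivation:
Register before byte 1: 0x00
After XOR with byte 0xFB: 0xFB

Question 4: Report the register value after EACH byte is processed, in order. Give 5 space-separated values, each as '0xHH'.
0xEF 0x04 0x40 0x13 0x11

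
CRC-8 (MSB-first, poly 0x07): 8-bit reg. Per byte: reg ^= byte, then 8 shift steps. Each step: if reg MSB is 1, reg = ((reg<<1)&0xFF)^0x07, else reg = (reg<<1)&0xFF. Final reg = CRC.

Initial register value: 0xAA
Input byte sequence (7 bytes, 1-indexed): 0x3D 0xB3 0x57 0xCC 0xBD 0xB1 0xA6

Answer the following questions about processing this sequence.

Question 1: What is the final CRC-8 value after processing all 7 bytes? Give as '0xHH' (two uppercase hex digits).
After byte 1 (0x3D): reg=0xEC
After byte 2 (0xB3): reg=0x9A
After byte 3 (0x57): reg=0x6D
After byte 4 (0xCC): reg=0x6E
After byte 5 (0xBD): reg=0x37
After byte 6 (0xB1): reg=0x9B
After byte 7 (0xA6): reg=0xB3

Answer: 0xB3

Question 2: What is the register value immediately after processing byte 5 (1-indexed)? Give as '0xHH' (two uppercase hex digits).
Answer: 0x37

Derivation:
After byte 1 (0x3D): reg=0xEC
After byte 2 (0xB3): reg=0x9A
After byte 3 (0x57): reg=0x6D
After byte 4 (0xCC): reg=0x6E
After byte 5 (0xBD): reg=0x37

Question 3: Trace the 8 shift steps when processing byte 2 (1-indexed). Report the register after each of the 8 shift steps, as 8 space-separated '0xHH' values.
Answer: 0xBE 0x7B 0xF6 0xEB 0xD1 0xA5 0x4D 0x9A

Derivation:
After byte 1 (0x3D): reg=0xEC
Register before byte 2: 0xEC
After XOR with byte 0xB3: 0x5F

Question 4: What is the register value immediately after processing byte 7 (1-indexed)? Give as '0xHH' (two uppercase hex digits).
Answer: 0xB3

Derivation:
After byte 1 (0x3D): reg=0xEC
After byte 2 (0xB3): reg=0x9A
After byte 3 (0x57): reg=0x6D
After byte 4 (0xCC): reg=0x6E
After byte 5 (0xBD): reg=0x37
After byte 6 (0xB1): reg=0x9B
After byte 7 (0xA6): reg=0xB3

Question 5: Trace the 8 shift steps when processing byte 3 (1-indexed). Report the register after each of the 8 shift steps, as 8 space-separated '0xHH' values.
Answer: 0x9D 0x3D 0x7A 0xF4 0xEF 0xD9 0xB5 0x6D

Derivation:
After byte 1 (0x3D): reg=0xEC
After byte 2 (0xB3): reg=0x9A
Register before byte 3: 0x9A
After XOR with byte 0x57: 0xCD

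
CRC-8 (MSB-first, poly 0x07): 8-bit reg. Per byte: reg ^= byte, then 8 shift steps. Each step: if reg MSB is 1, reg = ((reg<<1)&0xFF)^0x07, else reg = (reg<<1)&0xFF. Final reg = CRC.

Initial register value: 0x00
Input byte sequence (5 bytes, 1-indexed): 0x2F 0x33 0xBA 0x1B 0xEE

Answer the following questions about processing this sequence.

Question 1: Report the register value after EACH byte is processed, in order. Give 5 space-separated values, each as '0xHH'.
0xCD 0xF4 0xED 0xCC 0xEE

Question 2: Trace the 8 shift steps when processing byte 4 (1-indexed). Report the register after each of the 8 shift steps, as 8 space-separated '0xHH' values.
Answer: 0xEB 0xD1 0xA5 0x4D 0x9A 0x33 0x66 0xCC

Derivation:
After byte 1 (0x2F): reg=0xCD
After byte 2 (0x33): reg=0xF4
After byte 3 (0xBA): reg=0xED
Register before byte 4: 0xED
After XOR with byte 0x1B: 0xF6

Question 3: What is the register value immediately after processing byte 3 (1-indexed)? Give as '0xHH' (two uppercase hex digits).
Answer: 0xED

Derivation:
After byte 1 (0x2F): reg=0xCD
After byte 2 (0x33): reg=0xF4
After byte 3 (0xBA): reg=0xED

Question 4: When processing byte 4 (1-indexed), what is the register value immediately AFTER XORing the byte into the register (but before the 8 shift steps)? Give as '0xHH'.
Register before byte 4: 0xED
Byte 4: 0x1B
0xED XOR 0x1B = 0xF6

Answer: 0xF6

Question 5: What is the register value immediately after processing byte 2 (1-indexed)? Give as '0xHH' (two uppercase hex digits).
After byte 1 (0x2F): reg=0xCD
After byte 2 (0x33): reg=0xF4

Answer: 0xF4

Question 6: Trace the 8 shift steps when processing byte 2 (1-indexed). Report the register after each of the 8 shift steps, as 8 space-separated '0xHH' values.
Answer: 0xFB 0xF1 0xE5 0xCD 0x9D 0x3D 0x7A 0xF4

Derivation:
After byte 1 (0x2F): reg=0xCD
Register before byte 2: 0xCD
After XOR with byte 0x33: 0xFE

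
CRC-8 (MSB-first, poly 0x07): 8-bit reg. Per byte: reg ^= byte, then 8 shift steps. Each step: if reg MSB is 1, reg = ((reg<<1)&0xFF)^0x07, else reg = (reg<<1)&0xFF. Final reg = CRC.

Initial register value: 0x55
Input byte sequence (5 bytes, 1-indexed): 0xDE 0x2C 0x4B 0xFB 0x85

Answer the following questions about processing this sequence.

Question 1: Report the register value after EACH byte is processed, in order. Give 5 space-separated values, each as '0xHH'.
0xB8 0xE5 0x43 0x21 0x75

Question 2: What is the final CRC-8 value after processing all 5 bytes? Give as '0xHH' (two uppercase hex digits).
After byte 1 (0xDE): reg=0xB8
After byte 2 (0x2C): reg=0xE5
After byte 3 (0x4B): reg=0x43
After byte 4 (0xFB): reg=0x21
After byte 5 (0x85): reg=0x75

Answer: 0x75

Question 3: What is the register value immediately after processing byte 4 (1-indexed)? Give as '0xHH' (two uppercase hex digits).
Answer: 0x21

Derivation:
After byte 1 (0xDE): reg=0xB8
After byte 2 (0x2C): reg=0xE5
After byte 3 (0x4B): reg=0x43
After byte 4 (0xFB): reg=0x21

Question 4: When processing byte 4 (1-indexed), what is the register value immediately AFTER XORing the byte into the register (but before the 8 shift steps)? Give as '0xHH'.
Answer: 0xB8

Derivation:
Register before byte 4: 0x43
Byte 4: 0xFB
0x43 XOR 0xFB = 0xB8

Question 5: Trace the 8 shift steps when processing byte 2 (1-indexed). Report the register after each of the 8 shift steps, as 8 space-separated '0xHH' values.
Answer: 0x2F 0x5E 0xBC 0x7F 0xFE 0xFB 0xF1 0xE5

Derivation:
After byte 1 (0xDE): reg=0xB8
Register before byte 2: 0xB8
After XOR with byte 0x2C: 0x94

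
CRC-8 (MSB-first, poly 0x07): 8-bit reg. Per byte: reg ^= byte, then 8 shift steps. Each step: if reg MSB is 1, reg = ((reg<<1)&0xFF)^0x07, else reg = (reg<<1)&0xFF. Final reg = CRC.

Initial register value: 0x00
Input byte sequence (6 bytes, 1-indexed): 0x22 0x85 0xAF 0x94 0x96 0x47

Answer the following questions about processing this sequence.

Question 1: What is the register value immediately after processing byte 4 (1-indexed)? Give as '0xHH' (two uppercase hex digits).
Answer: 0x17

Derivation:
After byte 1 (0x22): reg=0xEE
After byte 2 (0x85): reg=0x16
After byte 3 (0xAF): reg=0x26
After byte 4 (0x94): reg=0x17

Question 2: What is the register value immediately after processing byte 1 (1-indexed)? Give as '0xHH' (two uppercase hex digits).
Answer: 0xEE

Derivation:
After byte 1 (0x22): reg=0xEE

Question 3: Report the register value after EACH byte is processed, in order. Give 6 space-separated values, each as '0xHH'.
0xEE 0x16 0x26 0x17 0x8E 0x71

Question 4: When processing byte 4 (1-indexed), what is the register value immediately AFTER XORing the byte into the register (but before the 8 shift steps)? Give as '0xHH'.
Register before byte 4: 0x26
Byte 4: 0x94
0x26 XOR 0x94 = 0xB2

Answer: 0xB2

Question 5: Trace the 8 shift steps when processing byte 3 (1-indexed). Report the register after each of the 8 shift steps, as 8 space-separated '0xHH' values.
Answer: 0x75 0xEA 0xD3 0xA1 0x45 0x8A 0x13 0x26

Derivation:
After byte 1 (0x22): reg=0xEE
After byte 2 (0x85): reg=0x16
Register before byte 3: 0x16
After XOR with byte 0xAF: 0xB9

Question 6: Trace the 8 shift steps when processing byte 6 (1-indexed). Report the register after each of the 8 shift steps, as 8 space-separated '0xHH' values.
After byte 1 (0x22): reg=0xEE
After byte 2 (0x85): reg=0x16
After byte 3 (0xAF): reg=0x26
After byte 4 (0x94): reg=0x17
After byte 5 (0x96): reg=0x8E
Register before byte 6: 0x8E
After XOR with byte 0x47: 0xC9

Answer: 0x95 0x2D 0x5A 0xB4 0x6F 0xDE 0xBB 0x71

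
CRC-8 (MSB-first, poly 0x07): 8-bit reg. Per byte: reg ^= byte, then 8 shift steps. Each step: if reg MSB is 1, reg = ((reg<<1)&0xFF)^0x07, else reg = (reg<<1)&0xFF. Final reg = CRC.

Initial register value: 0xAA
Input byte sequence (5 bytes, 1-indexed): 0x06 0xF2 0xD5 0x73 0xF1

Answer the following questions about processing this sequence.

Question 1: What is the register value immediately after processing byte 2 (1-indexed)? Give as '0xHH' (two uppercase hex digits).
Answer: 0x34

Derivation:
After byte 1 (0x06): reg=0x4D
After byte 2 (0xF2): reg=0x34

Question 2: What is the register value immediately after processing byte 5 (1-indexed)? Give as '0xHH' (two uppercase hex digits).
After byte 1 (0x06): reg=0x4D
After byte 2 (0xF2): reg=0x34
After byte 3 (0xD5): reg=0xA9
After byte 4 (0x73): reg=0x08
After byte 5 (0xF1): reg=0xE1

Answer: 0xE1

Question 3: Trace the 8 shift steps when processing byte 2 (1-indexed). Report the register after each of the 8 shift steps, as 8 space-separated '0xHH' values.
Answer: 0x79 0xF2 0xE3 0xC1 0x85 0x0D 0x1A 0x34

Derivation:
After byte 1 (0x06): reg=0x4D
Register before byte 2: 0x4D
After XOR with byte 0xF2: 0xBF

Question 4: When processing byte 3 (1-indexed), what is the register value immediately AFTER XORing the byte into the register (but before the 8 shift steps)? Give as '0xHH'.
Answer: 0xE1

Derivation:
Register before byte 3: 0x34
Byte 3: 0xD5
0x34 XOR 0xD5 = 0xE1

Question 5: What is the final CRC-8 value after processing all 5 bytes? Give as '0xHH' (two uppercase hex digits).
After byte 1 (0x06): reg=0x4D
After byte 2 (0xF2): reg=0x34
After byte 3 (0xD5): reg=0xA9
After byte 4 (0x73): reg=0x08
After byte 5 (0xF1): reg=0xE1

Answer: 0xE1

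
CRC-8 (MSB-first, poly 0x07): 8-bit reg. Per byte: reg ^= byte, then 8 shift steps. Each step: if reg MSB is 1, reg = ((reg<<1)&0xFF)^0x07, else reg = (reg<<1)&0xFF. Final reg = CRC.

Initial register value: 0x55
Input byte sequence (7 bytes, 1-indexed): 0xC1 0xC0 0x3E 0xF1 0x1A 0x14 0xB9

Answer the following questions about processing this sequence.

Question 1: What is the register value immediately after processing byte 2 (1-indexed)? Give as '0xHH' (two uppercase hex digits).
After byte 1 (0xC1): reg=0xE5
After byte 2 (0xC0): reg=0xFB

Answer: 0xFB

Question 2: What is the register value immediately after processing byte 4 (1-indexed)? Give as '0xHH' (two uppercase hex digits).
After byte 1 (0xC1): reg=0xE5
After byte 2 (0xC0): reg=0xFB
After byte 3 (0x3E): reg=0x55
After byte 4 (0xF1): reg=0x75

Answer: 0x75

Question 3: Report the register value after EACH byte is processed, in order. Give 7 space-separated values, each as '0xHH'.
0xE5 0xFB 0x55 0x75 0x0A 0x5A 0xA7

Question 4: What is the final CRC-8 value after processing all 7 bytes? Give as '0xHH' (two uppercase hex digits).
After byte 1 (0xC1): reg=0xE5
After byte 2 (0xC0): reg=0xFB
After byte 3 (0x3E): reg=0x55
After byte 4 (0xF1): reg=0x75
After byte 5 (0x1A): reg=0x0A
After byte 6 (0x14): reg=0x5A
After byte 7 (0xB9): reg=0xA7

Answer: 0xA7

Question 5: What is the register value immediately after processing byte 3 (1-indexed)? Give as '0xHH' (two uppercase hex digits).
Answer: 0x55

Derivation:
After byte 1 (0xC1): reg=0xE5
After byte 2 (0xC0): reg=0xFB
After byte 3 (0x3E): reg=0x55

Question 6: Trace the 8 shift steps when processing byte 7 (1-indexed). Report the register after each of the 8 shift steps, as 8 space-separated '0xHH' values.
Answer: 0xC1 0x85 0x0D 0x1A 0x34 0x68 0xD0 0xA7

Derivation:
After byte 1 (0xC1): reg=0xE5
After byte 2 (0xC0): reg=0xFB
After byte 3 (0x3E): reg=0x55
After byte 4 (0xF1): reg=0x75
After byte 5 (0x1A): reg=0x0A
After byte 6 (0x14): reg=0x5A
Register before byte 7: 0x5A
After XOR with byte 0xB9: 0xE3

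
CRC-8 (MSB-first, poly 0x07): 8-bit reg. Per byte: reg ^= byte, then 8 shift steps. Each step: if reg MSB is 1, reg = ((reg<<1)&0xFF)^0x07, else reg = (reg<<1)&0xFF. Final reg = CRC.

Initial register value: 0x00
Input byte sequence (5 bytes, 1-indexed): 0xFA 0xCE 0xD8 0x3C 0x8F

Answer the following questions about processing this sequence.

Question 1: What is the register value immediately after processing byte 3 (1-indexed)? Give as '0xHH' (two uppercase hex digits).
Answer: 0xD6

Derivation:
After byte 1 (0xFA): reg=0xE8
After byte 2 (0xCE): reg=0xF2
After byte 3 (0xD8): reg=0xD6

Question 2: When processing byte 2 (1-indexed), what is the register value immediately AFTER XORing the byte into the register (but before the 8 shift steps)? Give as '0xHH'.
Register before byte 2: 0xE8
Byte 2: 0xCE
0xE8 XOR 0xCE = 0x26

Answer: 0x26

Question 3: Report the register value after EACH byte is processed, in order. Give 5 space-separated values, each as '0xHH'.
0xE8 0xF2 0xD6 0x98 0x65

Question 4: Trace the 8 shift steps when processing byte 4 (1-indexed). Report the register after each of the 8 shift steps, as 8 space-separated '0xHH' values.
Answer: 0xD3 0xA1 0x45 0x8A 0x13 0x26 0x4C 0x98

Derivation:
After byte 1 (0xFA): reg=0xE8
After byte 2 (0xCE): reg=0xF2
After byte 3 (0xD8): reg=0xD6
Register before byte 4: 0xD6
After XOR with byte 0x3C: 0xEA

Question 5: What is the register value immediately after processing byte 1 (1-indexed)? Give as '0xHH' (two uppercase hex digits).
After byte 1 (0xFA): reg=0xE8

Answer: 0xE8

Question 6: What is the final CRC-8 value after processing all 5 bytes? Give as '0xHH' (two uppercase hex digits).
After byte 1 (0xFA): reg=0xE8
After byte 2 (0xCE): reg=0xF2
After byte 3 (0xD8): reg=0xD6
After byte 4 (0x3C): reg=0x98
After byte 5 (0x8F): reg=0x65

Answer: 0x65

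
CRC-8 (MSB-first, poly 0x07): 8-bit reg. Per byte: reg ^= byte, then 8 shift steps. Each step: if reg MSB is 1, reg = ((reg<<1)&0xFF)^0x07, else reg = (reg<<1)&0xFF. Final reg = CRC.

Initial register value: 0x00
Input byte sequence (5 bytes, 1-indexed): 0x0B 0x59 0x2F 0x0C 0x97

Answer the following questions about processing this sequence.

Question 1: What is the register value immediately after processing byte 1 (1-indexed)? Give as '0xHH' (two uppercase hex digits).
Answer: 0x31

Derivation:
After byte 1 (0x0B): reg=0x31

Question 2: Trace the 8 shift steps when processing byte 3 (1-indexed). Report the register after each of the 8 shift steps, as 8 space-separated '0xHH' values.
Answer: 0x60 0xC0 0x87 0x09 0x12 0x24 0x48 0x90

Derivation:
After byte 1 (0x0B): reg=0x31
After byte 2 (0x59): reg=0x1F
Register before byte 3: 0x1F
After XOR with byte 0x2F: 0x30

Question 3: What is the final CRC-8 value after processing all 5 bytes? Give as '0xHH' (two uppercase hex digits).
Answer: 0xF1

Derivation:
After byte 1 (0x0B): reg=0x31
After byte 2 (0x59): reg=0x1F
After byte 3 (0x2F): reg=0x90
After byte 4 (0x0C): reg=0xDD
After byte 5 (0x97): reg=0xF1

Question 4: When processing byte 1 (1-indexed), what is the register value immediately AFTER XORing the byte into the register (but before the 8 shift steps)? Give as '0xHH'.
Answer: 0x0B

Derivation:
Register before byte 1: 0x00
Byte 1: 0x0B
0x00 XOR 0x0B = 0x0B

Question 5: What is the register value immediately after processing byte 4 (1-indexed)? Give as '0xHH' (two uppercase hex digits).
After byte 1 (0x0B): reg=0x31
After byte 2 (0x59): reg=0x1F
After byte 3 (0x2F): reg=0x90
After byte 4 (0x0C): reg=0xDD

Answer: 0xDD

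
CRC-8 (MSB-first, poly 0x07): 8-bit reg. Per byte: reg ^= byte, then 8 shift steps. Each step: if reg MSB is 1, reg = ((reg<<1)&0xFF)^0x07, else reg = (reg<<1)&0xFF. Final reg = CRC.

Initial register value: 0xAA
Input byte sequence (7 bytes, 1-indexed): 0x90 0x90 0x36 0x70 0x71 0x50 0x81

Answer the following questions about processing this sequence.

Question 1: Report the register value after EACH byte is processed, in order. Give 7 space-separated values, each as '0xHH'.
0xA6 0x82 0x05 0x4C 0xB3 0xA7 0xF2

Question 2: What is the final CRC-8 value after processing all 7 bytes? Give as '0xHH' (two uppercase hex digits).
After byte 1 (0x90): reg=0xA6
After byte 2 (0x90): reg=0x82
After byte 3 (0x36): reg=0x05
After byte 4 (0x70): reg=0x4C
After byte 5 (0x71): reg=0xB3
After byte 6 (0x50): reg=0xA7
After byte 7 (0x81): reg=0xF2

Answer: 0xF2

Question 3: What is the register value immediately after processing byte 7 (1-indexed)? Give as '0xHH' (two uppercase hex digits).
Answer: 0xF2

Derivation:
After byte 1 (0x90): reg=0xA6
After byte 2 (0x90): reg=0x82
After byte 3 (0x36): reg=0x05
After byte 4 (0x70): reg=0x4C
After byte 5 (0x71): reg=0xB3
After byte 6 (0x50): reg=0xA7
After byte 7 (0x81): reg=0xF2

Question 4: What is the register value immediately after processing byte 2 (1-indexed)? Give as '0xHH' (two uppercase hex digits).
Answer: 0x82

Derivation:
After byte 1 (0x90): reg=0xA6
After byte 2 (0x90): reg=0x82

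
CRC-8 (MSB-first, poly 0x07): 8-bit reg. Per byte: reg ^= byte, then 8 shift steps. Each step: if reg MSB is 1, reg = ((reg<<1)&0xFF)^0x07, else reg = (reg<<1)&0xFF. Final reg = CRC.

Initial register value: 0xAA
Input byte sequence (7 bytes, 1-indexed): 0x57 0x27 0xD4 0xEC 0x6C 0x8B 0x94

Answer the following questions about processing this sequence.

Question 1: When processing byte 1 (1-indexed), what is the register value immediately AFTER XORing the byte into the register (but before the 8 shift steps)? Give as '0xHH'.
Register before byte 1: 0xAA
Byte 1: 0x57
0xAA XOR 0x57 = 0xFD

Answer: 0xFD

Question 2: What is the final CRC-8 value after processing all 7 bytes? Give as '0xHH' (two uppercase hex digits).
Answer: 0x8C

Derivation:
After byte 1 (0x57): reg=0xFD
After byte 2 (0x27): reg=0x08
After byte 3 (0xD4): reg=0x1A
After byte 4 (0xEC): reg=0xCC
After byte 5 (0x6C): reg=0x69
After byte 6 (0x8B): reg=0xA0
After byte 7 (0x94): reg=0x8C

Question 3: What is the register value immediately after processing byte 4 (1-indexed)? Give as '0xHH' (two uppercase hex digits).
Answer: 0xCC

Derivation:
After byte 1 (0x57): reg=0xFD
After byte 2 (0x27): reg=0x08
After byte 3 (0xD4): reg=0x1A
After byte 4 (0xEC): reg=0xCC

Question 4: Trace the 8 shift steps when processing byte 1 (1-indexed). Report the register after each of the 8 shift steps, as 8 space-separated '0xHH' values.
Register before byte 1: 0xAA
After XOR with byte 0x57: 0xFD

Answer: 0xFD 0xFD 0xFD 0xFD 0xFD 0xFD 0xFD 0xFD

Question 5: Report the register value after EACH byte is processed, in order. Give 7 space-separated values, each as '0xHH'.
0xFD 0x08 0x1A 0xCC 0x69 0xA0 0x8C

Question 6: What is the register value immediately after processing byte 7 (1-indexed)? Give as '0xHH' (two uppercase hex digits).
After byte 1 (0x57): reg=0xFD
After byte 2 (0x27): reg=0x08
After byte 3 (0xD4): reg=0x1A
After byte 4 (0xEC): reg=0xCC
After byte 5 (0x6C): reg=0x69
After byte 6 (0x8B): reg=0xA0
After byte 7 (0x94): reg=0x8C

Answer: 0x8C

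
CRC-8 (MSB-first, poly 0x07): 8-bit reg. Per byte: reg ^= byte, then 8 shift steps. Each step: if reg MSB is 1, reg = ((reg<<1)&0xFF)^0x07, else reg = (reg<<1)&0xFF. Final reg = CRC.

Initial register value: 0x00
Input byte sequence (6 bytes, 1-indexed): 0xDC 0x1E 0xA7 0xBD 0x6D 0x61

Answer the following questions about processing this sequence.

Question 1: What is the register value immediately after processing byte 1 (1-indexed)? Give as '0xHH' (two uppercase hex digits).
Answer: 0x1A

Derivation:
After byte 1 (0xDC): reg=0x1A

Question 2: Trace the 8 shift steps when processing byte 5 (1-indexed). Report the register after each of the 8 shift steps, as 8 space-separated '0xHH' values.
After byte 1 (0xDC): reg=0x1A
After byte 2 (0x1E): reg=0x1C
After byte 3 (0xA7): reg=0x28
After byte 4 (0xBD): reg=0xE2
Register before byte 5: 0xE2
After XOR with byte 0x6D: 0x8F

Answer: 0x19 0x32 0x64 0xC8 0x97 0x29 0x52 0xA4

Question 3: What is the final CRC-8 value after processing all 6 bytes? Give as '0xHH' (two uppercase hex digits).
Answer: 0x55

Derivation:
After byte 1 (0xDC): reg=0x1A
After byte 2 (0x1E): reg=0x1C
After byte 3 (0xA7): reg=0x28
After byte 4 (0xBD): reg=0xE2
After byte 5 (0x6D): reg=0xA4
After byte 6 (0x61): reg=0x55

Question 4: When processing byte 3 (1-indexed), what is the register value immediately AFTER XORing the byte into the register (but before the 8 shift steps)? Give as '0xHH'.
Register before byte 3: 0x1C
Byte 3: 0xA7
0x1C XOR 0xA7 = 0xBB

Answer: 0xBB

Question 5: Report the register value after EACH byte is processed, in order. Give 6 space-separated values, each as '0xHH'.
0x1A 0x1C 0x28 0xE2 0xA4 0x55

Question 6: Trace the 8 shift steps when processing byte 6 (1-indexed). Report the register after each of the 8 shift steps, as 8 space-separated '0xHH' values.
After byte 1 (0xDC): reg=0x1A
After byte 2 (0x1E): reg=0x1C
After byte 3 (0xA7): reg=0x28
After byte 4 (0xBD): reg=0xE2
After byte 5 (0x6D): reg=0xA4
Register before byte 6: 0xA4
After XOR with byte 0x61: 0xC5

Answer: 0x8D 0x1D 0x3A 0x74 0xE8 0xD7 0xA9 0x55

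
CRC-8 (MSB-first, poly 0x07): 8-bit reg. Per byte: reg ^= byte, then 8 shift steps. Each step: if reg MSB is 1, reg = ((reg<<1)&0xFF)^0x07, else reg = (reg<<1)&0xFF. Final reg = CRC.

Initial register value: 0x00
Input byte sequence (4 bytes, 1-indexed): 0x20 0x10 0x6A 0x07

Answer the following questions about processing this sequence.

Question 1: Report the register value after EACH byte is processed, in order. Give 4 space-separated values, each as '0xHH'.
0xE0 0xDE 0x05 0x0E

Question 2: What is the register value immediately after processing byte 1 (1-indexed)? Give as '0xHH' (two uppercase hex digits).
After byte 1 (0x20): reg=0xE0

Answer: 0xE0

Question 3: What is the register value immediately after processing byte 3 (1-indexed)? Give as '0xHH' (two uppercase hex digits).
Answer: 0x05

Derivation:
After byte 1 (0x20): reg=0xE0
After byte 2 (0x10): reg=0xDE
After byte 3 (0x6A): reg=0x05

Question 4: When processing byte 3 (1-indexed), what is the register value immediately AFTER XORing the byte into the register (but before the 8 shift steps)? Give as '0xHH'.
Register before byte 3: 0xDE
Byte 3: 0x6A
0xDE XOR 0x6A = 0xB4

Answer: 0xB4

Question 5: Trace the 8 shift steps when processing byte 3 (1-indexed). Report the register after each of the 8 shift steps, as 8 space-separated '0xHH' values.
Answer: 0x6F 0xDE 0xBB 0x71 0xE2 0xC3 0x81 0x05

Derivation:
After byte 1 (0x20): reg=0xE0
After byte 2 (0x10): reg=0xDE
Register before byte 3: 0xDE
After XOR with byte 0x6A: 0xB4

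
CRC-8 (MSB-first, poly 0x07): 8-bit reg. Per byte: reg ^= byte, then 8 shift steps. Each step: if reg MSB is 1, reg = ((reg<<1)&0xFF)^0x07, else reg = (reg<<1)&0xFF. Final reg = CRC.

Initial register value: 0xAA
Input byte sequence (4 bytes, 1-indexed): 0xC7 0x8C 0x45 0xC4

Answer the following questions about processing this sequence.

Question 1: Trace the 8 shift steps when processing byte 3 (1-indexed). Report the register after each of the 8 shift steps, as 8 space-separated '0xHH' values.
After byte 1 (0xC7): reg=0x04
After byte 2 (0x8C): reg=0xB1
Register before byte 3: 0xB1
After XOR with byte 0x45: 0xF4

Answer: 0xEF 0xD9 0xB5 0x6D 0xDA 0xB3 0x61 0xC2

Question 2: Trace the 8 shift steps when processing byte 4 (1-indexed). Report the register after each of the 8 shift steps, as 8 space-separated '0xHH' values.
After byte 1 (0xC7): reg=0x04
After byte 2 (0x8C): reg=0xB1
After byte 3 (0x45): reg=0xC2
Register before byte 4: 0xC2
After XOR with byte 0xC4: 0x06

Answer: 0x0C 0x18 0x30 0x60 0xC0 0x87 0x09 0x12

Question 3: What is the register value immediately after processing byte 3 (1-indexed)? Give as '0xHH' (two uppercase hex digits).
Answer: 0xC2

Derivation:
After byte 1 (0xC7): reg=0x04
After byte 2 (0x8C): reg=0xB1
After byte 3 (0x45): reg=0xC2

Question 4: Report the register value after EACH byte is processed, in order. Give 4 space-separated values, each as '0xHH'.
0x04 0xB1 0xC2 0x12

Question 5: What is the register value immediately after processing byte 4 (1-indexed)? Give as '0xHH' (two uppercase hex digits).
After byte 1 (0xC7): reg=0x04
After byte 2 (0x8C): reg=0xB1
After byte 3 (0x45): reg=0xC2
After byte 4 (0xC4): reg=0x12

Answer: 0x12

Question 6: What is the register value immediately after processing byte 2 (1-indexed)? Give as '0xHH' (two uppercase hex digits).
Answer: 0xB1

Derivation:
After byte 1 (0xC7): reg=0x04
After byte 2 (0x8C): reg=0xB1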